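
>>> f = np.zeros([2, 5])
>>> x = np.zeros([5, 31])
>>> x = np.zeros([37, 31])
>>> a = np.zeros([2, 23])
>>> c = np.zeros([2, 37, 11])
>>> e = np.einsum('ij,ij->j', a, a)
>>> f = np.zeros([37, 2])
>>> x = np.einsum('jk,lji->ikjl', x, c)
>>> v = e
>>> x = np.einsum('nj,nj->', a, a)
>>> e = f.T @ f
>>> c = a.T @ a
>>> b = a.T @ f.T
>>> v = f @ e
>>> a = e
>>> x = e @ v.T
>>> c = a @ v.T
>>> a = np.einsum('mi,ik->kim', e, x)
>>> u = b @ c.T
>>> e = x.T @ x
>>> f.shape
(37, 2)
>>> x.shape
(2, 37)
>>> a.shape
(37, 2, 2)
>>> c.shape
(2, 37)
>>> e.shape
(37, 37)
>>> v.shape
(37, 2)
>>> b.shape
(23, 37)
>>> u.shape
(23, 2)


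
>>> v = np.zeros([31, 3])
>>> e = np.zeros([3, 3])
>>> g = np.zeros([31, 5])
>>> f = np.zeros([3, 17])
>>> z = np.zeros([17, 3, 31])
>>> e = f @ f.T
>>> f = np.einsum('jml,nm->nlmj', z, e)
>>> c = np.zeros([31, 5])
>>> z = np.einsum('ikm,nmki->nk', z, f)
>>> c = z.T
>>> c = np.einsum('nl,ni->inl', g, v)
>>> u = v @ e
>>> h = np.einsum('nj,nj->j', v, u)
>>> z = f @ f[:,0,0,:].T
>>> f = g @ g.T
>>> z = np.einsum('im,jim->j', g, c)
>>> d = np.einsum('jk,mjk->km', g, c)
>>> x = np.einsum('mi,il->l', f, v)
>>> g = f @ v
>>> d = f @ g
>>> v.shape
(31, 3)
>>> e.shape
(3, 3)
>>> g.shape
(31, 3)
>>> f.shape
(31, 31)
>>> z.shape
(3,)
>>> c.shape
(3, 31, 5)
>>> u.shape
(31, 3)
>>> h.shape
(3,)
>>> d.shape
(31, 3)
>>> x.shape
(3,)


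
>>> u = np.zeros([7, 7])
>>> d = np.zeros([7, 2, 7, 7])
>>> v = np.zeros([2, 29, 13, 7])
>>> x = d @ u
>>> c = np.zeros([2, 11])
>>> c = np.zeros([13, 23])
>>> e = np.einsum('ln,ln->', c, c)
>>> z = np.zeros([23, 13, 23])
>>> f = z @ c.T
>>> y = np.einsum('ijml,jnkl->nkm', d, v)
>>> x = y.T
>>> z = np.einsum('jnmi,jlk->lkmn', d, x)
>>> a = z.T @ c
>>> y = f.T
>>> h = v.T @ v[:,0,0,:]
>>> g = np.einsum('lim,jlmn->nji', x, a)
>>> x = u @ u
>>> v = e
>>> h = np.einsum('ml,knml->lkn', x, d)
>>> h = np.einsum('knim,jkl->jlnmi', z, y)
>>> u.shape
(7, 7)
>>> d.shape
(7, 2, 7, 7)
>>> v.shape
()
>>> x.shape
(7, 7)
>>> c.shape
(13, 23)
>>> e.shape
()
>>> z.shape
(13, 29, 7, 2)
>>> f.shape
(23, 13, 13)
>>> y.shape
(13, 13, 23)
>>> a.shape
(2, 7, 29, 23)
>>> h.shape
(13, 23, 29, 2, 7)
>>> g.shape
(23, 2, 13)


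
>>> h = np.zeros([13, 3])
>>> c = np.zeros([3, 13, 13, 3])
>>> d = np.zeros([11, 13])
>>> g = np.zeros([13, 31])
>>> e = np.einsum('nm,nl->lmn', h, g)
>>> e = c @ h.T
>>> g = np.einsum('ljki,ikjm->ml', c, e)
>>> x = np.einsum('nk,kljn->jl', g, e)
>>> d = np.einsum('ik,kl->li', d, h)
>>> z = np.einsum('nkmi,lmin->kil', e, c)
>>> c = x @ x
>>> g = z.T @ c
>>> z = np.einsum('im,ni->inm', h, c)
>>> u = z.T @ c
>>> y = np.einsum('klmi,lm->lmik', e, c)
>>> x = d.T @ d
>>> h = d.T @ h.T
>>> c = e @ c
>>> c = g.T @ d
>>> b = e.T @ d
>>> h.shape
(11, 13)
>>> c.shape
(13, 13, 11)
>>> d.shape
(3, 11)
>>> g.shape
(3, 13, 13)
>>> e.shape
(3, 13, 13, 13)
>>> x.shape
(11, 11)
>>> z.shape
(13, 13, 3)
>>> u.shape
(3, 13, 13)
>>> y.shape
(13, 13, 13, 3)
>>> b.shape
(13, 13, 13, 11)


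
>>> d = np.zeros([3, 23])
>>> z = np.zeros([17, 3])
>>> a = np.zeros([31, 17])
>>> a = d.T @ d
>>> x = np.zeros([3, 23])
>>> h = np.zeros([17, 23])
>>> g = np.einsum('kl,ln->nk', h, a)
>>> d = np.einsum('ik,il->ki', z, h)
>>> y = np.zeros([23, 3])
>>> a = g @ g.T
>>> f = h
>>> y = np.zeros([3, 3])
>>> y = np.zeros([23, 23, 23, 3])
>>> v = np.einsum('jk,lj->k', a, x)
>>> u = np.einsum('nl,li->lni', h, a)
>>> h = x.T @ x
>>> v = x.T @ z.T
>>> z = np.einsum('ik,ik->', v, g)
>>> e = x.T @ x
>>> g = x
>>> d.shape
(3, 17)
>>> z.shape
()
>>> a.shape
(23, 23)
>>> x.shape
(3, 23)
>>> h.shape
(23, 23)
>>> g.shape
(3, 23)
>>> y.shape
(23, 23, 23, 3)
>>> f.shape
(17, 23)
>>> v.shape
(23, 17)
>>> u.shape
(23, 17, 23)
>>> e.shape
(23, 23)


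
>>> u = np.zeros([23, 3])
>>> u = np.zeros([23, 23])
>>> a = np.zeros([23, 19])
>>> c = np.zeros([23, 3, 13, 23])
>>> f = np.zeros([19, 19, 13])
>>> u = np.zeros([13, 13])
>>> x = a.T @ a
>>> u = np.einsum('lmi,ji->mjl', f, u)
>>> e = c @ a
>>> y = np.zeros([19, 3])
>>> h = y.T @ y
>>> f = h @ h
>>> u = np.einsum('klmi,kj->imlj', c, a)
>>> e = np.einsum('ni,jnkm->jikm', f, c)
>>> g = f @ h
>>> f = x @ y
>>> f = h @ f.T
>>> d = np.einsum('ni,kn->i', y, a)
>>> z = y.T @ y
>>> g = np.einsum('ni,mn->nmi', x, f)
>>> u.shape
(23, 13, 3, 19)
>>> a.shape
(23, 19)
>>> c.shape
(23, 3, 13, 23)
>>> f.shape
(3, 19)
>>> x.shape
(19, 19)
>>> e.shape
(23, 3, 13, 23)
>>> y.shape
(19, 3)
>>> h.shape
(3, 3)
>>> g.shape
(19, 3, 19)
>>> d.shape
(3,)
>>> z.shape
(3, 3)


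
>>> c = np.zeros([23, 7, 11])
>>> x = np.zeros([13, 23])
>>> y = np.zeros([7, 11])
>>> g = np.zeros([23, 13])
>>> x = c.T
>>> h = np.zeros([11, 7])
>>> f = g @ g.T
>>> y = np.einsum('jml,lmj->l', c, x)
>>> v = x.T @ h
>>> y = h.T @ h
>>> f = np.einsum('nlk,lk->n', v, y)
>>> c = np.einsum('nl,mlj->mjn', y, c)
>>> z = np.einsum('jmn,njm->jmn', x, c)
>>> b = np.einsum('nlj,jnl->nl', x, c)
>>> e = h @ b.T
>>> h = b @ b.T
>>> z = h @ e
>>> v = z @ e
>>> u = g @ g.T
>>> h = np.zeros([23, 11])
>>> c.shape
(23, 11, 7)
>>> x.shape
(11, 7, 23)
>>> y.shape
(7, 7)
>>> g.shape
(23, 13)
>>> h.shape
(23, 11)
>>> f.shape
(23,)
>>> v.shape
(11, 11)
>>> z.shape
(11, 11)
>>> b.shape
(11, 7)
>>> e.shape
(11, 11)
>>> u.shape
(23, 23)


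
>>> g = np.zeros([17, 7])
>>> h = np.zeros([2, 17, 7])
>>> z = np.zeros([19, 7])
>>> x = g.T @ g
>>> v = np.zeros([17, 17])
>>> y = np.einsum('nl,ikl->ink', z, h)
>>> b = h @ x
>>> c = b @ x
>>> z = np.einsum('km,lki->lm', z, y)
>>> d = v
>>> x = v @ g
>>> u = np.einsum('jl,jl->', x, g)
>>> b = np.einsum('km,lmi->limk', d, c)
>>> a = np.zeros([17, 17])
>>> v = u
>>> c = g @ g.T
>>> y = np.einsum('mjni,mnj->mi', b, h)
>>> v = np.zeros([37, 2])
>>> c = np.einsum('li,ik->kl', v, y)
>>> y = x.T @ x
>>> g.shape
(17, 7)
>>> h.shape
(2, 17, 7)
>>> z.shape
(2, 7)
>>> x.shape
(17, 7)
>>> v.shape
(37, 2)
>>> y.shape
(7, 7)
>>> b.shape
(2, 7, 17, 17)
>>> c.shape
(17, 37)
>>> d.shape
(17, 17)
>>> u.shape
()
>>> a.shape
(17, 17)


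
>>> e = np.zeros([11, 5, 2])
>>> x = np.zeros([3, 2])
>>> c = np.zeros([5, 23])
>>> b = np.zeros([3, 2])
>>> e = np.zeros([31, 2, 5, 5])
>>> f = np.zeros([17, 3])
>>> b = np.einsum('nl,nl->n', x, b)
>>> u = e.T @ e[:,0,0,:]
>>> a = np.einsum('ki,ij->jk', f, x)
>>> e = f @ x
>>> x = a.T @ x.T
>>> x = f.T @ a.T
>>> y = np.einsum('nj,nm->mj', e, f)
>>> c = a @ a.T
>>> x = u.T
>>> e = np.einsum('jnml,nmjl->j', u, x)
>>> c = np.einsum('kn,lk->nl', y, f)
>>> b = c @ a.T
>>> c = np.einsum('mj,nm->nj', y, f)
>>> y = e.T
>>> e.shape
(5,)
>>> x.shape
(5, 2, 5, 5)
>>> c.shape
(17, 2)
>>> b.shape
(2, 2)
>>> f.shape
(17, 3)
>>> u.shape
(5, 5, 2, 5)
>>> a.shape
(2, 17)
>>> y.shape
(5,)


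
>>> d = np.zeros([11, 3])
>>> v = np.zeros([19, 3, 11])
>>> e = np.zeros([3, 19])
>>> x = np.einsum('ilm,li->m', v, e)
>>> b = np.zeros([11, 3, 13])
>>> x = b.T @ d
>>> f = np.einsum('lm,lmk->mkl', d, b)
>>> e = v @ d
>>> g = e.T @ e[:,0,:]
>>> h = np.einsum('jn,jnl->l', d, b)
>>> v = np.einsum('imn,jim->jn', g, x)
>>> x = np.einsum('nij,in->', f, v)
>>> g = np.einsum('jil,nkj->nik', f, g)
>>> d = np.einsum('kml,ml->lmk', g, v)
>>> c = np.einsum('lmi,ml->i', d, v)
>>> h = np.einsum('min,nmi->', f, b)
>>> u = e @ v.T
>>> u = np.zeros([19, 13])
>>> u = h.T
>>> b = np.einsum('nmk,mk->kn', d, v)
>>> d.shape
(3, 13, 3)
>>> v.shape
(13, 3)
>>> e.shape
(19, 3, 3)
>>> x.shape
()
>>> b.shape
(3, 3)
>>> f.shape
(3, 13, 11)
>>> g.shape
(3, 13, 3)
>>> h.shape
()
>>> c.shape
(3,)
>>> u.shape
()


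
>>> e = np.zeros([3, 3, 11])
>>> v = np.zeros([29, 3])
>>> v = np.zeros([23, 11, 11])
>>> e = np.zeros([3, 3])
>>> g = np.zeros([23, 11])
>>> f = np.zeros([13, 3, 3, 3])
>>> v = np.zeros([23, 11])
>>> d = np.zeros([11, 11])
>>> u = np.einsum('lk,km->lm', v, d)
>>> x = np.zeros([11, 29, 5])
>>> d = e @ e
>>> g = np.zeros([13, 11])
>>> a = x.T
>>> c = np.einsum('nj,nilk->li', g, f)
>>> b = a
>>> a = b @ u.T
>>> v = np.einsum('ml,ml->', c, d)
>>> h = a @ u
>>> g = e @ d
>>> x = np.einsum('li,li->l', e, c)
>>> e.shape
(3, 3)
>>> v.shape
()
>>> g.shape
(3, 3)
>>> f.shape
(13, 3, 3, 3)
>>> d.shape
(3, 3)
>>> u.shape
(23, 11)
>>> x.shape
(3,)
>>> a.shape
(5, 29, 23)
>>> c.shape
(3, 3)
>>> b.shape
(5, 29, 11)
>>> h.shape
(5, 29, 11)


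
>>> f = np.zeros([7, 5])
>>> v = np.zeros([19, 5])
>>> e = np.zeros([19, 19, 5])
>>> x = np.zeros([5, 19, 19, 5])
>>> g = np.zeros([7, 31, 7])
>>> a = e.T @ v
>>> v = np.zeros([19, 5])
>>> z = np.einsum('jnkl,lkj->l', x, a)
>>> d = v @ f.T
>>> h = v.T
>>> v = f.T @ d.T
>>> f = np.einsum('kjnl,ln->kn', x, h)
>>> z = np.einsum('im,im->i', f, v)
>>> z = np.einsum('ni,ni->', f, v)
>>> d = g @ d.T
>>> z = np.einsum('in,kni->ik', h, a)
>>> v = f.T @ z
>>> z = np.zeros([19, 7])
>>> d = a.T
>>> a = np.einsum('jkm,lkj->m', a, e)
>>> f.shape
(5, 19)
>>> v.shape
(19, 5)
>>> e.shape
(19, 19, 5)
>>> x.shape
(5, 19, 19, 5)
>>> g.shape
(7, 31, 7)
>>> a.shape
(5,)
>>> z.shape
(19, 7)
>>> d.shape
(5, 19, 5)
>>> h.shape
(5, 19)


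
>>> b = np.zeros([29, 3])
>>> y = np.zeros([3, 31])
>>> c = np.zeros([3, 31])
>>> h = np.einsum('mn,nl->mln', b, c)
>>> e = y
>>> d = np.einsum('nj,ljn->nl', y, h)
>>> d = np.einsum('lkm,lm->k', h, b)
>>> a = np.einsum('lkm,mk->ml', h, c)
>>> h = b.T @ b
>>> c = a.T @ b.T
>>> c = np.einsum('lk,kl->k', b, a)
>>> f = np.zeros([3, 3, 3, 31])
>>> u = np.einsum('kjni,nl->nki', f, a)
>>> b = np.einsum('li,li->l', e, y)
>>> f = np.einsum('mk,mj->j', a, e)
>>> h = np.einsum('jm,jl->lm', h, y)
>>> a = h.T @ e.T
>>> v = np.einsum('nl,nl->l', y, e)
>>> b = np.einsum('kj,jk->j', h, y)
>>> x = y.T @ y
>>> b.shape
(3,)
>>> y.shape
(3, 31)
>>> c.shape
(3,)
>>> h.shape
(31, 3)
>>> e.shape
(3, 31)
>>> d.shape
(31,)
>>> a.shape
(3, 3)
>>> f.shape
(31,)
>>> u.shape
(3, 3, 31)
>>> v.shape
(31,)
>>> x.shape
(31, 31)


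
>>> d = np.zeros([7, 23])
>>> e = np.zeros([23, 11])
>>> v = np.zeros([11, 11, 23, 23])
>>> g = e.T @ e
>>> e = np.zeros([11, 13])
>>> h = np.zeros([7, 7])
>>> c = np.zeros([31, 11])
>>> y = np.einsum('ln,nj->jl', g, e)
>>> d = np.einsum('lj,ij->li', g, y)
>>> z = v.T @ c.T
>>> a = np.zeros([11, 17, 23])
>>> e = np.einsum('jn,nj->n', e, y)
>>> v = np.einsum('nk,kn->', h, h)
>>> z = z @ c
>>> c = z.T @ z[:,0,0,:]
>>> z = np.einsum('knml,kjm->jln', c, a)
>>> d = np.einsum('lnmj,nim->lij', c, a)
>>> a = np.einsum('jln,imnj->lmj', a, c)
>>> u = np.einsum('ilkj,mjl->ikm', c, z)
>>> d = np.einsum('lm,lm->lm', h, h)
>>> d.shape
(7, 7)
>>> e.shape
(13,)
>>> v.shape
()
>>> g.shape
(11, 11)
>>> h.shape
(7, 7)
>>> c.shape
(11, 11, 23, 11)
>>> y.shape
(13, 11)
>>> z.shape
(17, 11, 11)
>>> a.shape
(17, 11, 11)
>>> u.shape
(11, 23, 17)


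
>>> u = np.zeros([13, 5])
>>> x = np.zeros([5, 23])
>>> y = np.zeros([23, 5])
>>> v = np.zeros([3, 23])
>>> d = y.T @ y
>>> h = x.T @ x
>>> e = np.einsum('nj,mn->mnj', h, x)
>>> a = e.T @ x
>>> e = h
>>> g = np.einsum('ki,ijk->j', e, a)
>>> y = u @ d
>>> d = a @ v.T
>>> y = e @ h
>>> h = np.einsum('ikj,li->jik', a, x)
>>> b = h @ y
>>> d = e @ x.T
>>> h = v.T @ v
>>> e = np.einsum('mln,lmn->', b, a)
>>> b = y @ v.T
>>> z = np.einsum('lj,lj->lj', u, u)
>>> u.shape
(13, 5)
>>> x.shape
(5, 23)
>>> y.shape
(23, 23)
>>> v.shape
(3, 23)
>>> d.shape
(23, 5)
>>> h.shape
(23, 23)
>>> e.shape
()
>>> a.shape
(23, 23, 23)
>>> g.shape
(23,)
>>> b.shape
(23, 3)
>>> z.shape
(13, 5)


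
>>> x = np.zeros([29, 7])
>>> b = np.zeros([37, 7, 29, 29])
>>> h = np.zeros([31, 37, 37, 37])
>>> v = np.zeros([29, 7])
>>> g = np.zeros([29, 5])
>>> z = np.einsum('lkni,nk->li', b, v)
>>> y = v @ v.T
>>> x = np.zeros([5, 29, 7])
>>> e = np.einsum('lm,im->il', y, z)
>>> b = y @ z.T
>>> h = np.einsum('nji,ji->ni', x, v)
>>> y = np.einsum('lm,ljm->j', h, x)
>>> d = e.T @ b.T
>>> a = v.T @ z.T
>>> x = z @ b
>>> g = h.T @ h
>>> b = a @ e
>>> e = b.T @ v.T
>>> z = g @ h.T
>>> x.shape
(37, 37)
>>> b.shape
(7, 29)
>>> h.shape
(5, 7)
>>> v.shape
(29, 7)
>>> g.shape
(7, 7)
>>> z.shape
(7, 5)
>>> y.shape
(29,)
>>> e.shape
(29, 29)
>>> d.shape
(29, 29)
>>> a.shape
(7, 37)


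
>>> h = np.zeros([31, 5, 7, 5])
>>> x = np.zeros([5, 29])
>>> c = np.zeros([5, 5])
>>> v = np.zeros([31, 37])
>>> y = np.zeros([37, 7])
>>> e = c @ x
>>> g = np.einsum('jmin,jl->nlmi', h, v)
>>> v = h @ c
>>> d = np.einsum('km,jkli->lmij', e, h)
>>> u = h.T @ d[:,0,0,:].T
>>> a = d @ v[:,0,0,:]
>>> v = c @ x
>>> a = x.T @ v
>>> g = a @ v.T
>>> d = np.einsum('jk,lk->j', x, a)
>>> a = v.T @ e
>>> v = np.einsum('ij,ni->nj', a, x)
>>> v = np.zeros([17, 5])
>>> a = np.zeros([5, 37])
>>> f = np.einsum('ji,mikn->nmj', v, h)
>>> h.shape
(31, 5, 7, 5)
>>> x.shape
(5, 29)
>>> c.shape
(5, 5)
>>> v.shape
(17, 5)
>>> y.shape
(37, 7)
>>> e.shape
(5, 29)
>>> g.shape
(29, 5)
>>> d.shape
(5,)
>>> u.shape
(5, 7, 5, 7)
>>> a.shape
(5, 37)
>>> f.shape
(5, 31, 17)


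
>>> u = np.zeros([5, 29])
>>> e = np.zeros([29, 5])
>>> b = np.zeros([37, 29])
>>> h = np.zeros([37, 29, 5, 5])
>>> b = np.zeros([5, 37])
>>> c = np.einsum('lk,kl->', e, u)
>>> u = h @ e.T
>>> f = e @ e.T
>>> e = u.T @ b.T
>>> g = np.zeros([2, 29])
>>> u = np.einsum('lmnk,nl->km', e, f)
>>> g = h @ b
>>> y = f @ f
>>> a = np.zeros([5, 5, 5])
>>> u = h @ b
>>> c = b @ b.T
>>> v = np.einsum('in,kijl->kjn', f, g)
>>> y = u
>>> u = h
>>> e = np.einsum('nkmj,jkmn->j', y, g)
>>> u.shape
(37, 29, 5, 5)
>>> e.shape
(37,)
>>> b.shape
(5, 37)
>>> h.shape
(37, 29, 5, 5)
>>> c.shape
(5, 5)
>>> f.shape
(29, 29)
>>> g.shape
(37, 29, 5, 37)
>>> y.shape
(37, 29, 5, 37)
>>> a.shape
(5, 5, 5)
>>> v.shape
(37, 5, 29)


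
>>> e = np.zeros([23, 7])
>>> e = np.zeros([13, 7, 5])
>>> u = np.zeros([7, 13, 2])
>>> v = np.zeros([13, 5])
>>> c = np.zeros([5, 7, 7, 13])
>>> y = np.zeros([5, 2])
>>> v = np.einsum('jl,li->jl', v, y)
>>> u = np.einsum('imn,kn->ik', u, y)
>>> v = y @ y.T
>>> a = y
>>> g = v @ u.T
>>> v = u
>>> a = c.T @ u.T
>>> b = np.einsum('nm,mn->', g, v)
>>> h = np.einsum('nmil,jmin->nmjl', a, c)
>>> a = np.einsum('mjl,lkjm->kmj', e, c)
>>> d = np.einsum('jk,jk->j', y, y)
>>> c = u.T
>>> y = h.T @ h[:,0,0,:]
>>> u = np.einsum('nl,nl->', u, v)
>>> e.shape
(13, 7, 5)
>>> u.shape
()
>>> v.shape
(7, 5)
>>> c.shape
(5, 7)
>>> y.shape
(7, 5, 7, 7)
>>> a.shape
(7, 13, 7)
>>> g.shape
(5, 7)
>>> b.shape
()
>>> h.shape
(13, 7, 5, 7)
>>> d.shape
(5,)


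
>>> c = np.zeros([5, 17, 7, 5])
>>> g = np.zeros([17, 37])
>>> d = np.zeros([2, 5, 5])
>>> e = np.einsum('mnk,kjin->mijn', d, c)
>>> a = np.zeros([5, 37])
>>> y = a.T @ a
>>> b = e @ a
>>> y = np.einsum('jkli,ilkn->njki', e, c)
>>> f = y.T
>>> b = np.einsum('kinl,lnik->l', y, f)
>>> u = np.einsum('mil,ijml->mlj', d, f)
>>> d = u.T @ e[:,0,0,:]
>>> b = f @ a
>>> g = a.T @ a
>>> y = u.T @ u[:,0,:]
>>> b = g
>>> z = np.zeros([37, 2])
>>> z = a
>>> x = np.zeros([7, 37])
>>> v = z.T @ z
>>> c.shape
(5, 17, 7, 5)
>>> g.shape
(37, 37)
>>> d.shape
(7, 5, 5)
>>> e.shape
(2, 7, 17, 5)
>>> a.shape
(5, 37)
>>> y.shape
(7, 5, 7)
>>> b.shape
(37, 37)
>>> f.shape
(5, 7, 2, 5)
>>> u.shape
(2, 5, 7)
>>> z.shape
(5, 37)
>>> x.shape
(7, 37)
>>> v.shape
(37, 37)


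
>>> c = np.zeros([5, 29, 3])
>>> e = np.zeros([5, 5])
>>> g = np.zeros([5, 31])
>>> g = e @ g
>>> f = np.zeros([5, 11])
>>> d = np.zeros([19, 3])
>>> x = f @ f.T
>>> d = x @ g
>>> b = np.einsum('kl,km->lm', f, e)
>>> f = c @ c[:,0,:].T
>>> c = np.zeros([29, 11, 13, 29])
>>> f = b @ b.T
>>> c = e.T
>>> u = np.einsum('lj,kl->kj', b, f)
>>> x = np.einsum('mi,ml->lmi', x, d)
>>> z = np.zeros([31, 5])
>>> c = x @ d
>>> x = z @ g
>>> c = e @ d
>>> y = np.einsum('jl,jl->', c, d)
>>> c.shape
(5, 31)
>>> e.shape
(5, 5)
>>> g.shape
(5, 31)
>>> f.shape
(11, 11)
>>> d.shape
(5, 31)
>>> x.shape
(31, 31)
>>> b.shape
(11, 5)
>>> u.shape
(11, 5)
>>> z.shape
(31, 5)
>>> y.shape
()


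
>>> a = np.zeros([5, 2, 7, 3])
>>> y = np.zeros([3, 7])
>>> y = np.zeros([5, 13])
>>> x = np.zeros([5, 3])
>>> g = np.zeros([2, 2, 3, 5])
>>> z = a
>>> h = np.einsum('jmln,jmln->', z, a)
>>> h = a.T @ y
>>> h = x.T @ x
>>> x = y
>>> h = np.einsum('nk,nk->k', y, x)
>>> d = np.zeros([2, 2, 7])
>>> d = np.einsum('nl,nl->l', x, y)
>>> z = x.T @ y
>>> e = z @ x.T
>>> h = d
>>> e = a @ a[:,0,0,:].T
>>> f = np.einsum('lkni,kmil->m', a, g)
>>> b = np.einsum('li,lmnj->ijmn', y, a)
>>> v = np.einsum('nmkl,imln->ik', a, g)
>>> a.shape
(5, 2, 7, 3)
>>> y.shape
(5, 13)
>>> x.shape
(5, 13)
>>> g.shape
(2, 2, 3, 5)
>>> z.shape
(13, 13)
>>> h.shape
(13,)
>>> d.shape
(13,)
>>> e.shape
(5, 2, 7, 5)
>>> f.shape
(2,)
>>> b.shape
(13, 3, 2, 7)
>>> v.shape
(2, 7)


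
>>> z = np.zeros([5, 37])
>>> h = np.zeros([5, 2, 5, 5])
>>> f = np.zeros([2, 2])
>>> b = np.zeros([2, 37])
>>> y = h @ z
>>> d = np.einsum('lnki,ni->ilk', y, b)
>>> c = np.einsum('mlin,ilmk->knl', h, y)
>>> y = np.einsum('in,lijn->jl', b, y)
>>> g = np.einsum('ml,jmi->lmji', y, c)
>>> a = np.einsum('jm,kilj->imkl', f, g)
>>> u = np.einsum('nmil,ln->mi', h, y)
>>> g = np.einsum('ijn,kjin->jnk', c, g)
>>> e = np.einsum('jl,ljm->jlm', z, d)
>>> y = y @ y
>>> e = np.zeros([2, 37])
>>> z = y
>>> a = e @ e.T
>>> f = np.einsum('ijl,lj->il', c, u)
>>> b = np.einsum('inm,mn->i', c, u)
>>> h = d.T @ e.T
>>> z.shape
(5, 5)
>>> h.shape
(5, 5, 2)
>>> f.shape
(37, 2)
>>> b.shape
(37,)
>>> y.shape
(5, 5)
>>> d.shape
(37, 5, 5)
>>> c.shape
(37, 5, 2)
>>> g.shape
(5, 2, 5)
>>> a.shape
(2, 2)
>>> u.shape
(2, 5)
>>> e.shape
(2, 37)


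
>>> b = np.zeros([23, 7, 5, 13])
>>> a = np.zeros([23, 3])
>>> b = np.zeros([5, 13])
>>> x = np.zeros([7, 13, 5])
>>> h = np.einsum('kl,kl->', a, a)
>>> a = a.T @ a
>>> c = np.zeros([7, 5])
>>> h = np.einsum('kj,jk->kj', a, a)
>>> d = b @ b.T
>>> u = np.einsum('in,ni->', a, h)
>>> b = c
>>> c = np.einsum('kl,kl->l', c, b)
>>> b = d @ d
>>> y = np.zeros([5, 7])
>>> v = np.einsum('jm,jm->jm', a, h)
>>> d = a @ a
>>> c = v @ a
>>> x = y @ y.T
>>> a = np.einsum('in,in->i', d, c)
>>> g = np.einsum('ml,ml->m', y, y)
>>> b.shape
(5, 5)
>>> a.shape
(3,)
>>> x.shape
(5, 5)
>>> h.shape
(3, 3)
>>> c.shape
(3, 3)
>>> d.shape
(3, 3)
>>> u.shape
()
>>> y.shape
(5, 7)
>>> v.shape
(3, 3)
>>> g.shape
(5,)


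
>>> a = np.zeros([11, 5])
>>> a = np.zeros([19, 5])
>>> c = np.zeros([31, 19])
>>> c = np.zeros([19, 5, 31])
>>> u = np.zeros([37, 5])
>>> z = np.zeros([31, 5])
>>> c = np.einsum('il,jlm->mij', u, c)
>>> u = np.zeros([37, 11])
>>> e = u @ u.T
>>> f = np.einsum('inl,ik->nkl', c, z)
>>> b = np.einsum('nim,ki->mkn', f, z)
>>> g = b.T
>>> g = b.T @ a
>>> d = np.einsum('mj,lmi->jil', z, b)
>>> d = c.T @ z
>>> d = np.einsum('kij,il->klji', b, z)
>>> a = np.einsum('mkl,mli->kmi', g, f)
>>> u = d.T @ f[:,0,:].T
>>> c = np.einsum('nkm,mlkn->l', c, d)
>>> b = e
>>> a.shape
(31, 37, 19)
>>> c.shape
(5,)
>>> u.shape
(31, 37, 5, 37)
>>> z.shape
(31, 5)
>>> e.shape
(37, 37)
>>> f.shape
(37, 5, 19)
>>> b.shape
(37, 37)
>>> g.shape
(37, 31, 5)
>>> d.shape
(19, 5, 37, 31)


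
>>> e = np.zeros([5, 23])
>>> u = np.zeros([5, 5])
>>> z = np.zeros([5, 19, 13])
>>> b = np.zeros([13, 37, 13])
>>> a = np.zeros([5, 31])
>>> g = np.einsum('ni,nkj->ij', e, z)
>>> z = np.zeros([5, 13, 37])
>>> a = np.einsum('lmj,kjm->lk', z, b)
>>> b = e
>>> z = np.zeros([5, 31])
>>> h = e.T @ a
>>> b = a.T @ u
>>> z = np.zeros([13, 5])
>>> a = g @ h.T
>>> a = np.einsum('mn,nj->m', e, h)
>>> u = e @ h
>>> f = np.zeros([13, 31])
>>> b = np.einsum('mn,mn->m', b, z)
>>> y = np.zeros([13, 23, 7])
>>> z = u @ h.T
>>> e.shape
(5, 23)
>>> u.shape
(5, 13)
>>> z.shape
(5, 23)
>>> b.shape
(13,)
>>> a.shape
(5,)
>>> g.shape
(23, 13)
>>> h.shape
(23, 13)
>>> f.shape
(13, 31)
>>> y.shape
(13, 23, 7)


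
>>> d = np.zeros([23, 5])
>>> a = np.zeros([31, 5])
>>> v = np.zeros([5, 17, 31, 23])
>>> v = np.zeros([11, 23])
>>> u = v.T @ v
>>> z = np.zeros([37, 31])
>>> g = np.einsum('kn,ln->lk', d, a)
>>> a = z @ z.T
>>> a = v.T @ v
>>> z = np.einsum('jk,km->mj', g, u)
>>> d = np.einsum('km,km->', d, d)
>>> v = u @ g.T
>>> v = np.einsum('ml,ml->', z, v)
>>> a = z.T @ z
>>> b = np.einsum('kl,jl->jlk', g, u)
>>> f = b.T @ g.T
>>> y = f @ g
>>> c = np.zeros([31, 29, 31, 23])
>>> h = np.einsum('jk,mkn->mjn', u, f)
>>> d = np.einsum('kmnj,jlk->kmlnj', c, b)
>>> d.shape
(31, 29, 23, 31, 23)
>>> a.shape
(31, 31)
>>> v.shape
()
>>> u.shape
(23, 23)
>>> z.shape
(23, 31)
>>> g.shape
(31, 23)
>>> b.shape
(23, 23, 31)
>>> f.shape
(31, 23, 31)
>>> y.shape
(31, 23, 23)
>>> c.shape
(31, 29, 31, 23)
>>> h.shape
(31, 23, 31)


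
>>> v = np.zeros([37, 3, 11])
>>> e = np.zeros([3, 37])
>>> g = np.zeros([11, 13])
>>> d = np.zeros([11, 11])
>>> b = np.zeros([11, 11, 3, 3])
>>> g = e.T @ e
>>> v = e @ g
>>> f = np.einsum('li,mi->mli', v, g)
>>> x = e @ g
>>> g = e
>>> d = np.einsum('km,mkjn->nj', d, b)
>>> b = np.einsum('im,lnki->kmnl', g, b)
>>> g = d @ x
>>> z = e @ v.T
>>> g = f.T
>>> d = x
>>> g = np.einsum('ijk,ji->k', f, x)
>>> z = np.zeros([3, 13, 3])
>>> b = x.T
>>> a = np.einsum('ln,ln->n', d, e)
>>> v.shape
(3, 37)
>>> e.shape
(3, 37)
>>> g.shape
(37,)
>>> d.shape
(3, 37)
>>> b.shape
(37, 3)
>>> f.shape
(37, 3, 37)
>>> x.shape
(3, 37)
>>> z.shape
(3, 13, 3)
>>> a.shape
(37,)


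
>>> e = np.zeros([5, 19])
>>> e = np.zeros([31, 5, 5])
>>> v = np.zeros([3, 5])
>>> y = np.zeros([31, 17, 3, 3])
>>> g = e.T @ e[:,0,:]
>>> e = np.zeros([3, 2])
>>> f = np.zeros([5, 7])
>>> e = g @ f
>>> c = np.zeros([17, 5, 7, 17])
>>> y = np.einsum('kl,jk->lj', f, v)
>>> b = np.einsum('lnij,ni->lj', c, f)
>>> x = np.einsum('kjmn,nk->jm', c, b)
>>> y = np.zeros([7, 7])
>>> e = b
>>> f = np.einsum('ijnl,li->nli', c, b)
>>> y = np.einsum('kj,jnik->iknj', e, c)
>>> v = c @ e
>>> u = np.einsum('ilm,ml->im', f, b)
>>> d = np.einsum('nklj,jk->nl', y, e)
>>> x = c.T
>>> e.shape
(17, 17)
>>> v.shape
(17, 5, 7, 17)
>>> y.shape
(7, 17, 5, 17)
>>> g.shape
(5, 5, 5)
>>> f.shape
(7, 17, 17)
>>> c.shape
(17, 5, 7, 17)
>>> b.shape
(17, 17)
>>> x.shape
(17, 7, 5, 17)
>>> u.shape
(7, 17)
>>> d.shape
(7, 5)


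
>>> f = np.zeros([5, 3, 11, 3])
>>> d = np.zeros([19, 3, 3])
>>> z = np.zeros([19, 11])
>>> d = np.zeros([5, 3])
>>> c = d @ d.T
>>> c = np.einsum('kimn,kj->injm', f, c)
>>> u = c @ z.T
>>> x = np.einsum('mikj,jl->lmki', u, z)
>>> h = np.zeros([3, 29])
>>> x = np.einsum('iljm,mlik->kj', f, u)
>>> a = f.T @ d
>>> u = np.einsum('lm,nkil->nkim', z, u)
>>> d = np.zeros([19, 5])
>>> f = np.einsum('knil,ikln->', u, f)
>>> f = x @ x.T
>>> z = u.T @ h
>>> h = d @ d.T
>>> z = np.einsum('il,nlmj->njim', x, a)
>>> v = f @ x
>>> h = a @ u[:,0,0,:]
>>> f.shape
(19, 19)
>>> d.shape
(19, 5)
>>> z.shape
(3, 3, 19, 3)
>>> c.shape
(3, 3, 5, 11)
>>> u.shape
(3, 3, 5, 11)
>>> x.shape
(19, 11)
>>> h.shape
(3, 11, 3, 11)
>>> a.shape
(3, 11, 3, 3)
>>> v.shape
(19, 11)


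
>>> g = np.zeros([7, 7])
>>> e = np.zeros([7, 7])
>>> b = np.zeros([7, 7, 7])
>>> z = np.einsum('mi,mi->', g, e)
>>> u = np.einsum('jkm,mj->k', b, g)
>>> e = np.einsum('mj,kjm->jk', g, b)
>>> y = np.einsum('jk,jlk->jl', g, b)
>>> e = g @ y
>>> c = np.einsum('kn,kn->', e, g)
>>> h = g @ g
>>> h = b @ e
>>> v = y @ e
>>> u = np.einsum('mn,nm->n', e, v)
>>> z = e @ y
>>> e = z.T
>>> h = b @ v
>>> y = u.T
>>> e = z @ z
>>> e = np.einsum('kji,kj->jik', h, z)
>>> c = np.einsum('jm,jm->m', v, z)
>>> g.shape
(7, 7)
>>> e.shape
(7, 7, 7)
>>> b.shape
(7, 7, 7)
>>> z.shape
(7, 7)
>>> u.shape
(7,)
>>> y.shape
(7,)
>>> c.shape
(7,)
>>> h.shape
(7, 7, 7)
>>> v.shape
(7, 7)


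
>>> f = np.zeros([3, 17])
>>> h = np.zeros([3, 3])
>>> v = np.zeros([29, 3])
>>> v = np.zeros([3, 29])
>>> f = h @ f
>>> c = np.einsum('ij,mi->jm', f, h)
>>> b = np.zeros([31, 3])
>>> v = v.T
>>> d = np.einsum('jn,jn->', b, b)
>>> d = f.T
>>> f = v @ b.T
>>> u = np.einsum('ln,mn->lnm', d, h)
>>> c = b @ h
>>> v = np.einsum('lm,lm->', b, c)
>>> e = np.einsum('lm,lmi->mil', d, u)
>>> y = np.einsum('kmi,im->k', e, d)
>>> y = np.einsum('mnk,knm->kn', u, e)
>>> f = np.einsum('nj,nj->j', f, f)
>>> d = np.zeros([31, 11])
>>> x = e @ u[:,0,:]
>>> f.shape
(31,)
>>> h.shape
(3, 3)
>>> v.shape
()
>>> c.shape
(31, 3)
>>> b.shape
(31, 3)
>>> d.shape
(31, 11)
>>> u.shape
(17, 3, 3)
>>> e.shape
(3, 3, 17)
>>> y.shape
(3, 3)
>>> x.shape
(3, 3, 3)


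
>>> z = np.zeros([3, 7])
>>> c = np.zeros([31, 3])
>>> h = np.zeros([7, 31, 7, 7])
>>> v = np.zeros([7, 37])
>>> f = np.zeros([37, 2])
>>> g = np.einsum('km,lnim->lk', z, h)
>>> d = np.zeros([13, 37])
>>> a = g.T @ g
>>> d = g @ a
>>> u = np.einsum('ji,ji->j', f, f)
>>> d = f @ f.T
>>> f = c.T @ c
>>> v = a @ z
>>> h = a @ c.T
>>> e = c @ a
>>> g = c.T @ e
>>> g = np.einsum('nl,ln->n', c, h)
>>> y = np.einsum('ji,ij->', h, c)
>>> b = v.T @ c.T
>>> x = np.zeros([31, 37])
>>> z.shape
(3, 7)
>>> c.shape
(31, 3)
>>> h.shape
(3, 31)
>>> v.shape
(3, 7)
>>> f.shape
(3, 3)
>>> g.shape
(31,)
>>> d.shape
(37, 37)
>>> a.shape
(3, 3)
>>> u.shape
(37,)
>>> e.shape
(31, 3)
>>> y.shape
()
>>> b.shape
(7, 31)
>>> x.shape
(31, 37)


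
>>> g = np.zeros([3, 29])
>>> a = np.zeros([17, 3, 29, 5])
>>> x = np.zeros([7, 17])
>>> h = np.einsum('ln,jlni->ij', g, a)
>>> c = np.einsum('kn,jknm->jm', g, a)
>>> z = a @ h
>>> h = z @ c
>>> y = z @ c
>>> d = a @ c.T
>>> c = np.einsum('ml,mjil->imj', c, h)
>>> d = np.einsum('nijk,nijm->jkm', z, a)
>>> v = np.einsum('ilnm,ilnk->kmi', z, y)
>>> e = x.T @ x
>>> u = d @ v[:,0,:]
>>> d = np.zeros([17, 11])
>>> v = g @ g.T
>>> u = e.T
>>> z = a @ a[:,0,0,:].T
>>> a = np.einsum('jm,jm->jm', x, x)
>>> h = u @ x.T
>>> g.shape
(3, 29)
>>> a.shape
(7, 17)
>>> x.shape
(7, 17)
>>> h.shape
(17, 7)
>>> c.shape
(29, 17, 3)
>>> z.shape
(17, 3, 29, 17)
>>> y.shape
(17, 3, 29, 5)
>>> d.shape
(17, 11)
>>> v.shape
(3, 3)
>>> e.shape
(17, 17)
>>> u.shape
(17, 17)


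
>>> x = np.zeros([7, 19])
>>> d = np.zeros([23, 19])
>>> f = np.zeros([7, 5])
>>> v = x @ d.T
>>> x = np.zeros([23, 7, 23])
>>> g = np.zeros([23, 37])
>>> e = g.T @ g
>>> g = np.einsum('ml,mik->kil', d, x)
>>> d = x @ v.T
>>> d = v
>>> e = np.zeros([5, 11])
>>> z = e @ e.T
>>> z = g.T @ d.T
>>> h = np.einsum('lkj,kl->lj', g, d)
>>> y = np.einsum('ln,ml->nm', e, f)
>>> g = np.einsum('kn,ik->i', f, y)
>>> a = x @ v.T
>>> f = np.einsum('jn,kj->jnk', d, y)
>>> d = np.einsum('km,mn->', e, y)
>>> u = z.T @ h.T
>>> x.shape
(23, 7, 23)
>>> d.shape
()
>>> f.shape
(7, 23, 11)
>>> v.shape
(7, 23)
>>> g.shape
(11,)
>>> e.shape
(5, 11)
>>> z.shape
(19, 7, 7)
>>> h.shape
(23, 19)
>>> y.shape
(11, 7)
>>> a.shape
(23, 7, 7)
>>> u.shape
(7, 7, 23)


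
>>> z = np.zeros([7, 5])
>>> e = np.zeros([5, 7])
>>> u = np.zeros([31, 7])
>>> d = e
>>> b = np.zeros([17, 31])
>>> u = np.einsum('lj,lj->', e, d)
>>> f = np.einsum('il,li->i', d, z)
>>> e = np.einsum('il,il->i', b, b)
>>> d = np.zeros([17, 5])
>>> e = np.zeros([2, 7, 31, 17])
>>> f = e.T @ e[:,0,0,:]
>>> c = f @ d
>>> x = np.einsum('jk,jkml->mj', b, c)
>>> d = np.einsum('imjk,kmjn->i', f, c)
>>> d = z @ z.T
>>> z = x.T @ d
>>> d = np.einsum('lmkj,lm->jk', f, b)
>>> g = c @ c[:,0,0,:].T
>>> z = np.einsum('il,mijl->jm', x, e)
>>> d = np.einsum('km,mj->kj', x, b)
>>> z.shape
(31, 2)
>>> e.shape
(2, 7, 31, 17)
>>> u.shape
()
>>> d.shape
(7, 31)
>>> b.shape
(17, 31)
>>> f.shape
(17, 31, 7, 17)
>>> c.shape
(17, 31, 7, 5)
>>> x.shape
(7, 17)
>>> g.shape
(17, 31, 7, 17)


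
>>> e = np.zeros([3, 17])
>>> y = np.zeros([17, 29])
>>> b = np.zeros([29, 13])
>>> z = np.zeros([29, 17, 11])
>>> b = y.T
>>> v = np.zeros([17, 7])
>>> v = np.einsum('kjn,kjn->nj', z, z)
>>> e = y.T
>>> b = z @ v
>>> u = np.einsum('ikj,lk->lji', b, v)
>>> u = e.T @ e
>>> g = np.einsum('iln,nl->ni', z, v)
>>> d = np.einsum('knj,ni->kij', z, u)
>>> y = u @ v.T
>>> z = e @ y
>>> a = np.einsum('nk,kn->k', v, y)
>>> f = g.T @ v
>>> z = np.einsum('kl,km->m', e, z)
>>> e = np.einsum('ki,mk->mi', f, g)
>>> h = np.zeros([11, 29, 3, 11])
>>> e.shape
(11, 17)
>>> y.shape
(17, 11)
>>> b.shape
(29, 17, 17)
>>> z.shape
(11,)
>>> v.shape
(11, 17)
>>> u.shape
(17, 17)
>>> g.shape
(11, 29)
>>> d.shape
(29, 17, 11)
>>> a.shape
(17,)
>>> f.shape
(29, 17)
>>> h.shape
(11, 29, 3, 11)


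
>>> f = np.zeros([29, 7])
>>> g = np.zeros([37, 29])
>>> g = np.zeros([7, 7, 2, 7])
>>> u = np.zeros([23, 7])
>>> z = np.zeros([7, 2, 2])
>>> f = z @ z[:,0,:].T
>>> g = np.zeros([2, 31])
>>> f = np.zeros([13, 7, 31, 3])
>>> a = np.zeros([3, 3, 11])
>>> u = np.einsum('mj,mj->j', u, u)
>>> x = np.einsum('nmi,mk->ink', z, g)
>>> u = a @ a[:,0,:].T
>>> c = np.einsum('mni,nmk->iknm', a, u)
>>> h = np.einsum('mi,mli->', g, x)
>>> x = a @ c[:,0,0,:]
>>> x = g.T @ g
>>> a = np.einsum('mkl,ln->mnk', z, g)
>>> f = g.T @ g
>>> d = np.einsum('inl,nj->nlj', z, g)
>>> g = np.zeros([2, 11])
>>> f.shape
(31, 31)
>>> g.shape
(2, 11)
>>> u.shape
(3, 3, 3)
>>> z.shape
(7, 2, 2)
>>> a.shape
(7, 31, 2)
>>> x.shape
(31, 31)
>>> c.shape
(11, 3, 3, 3)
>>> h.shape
()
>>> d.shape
(2, 2, 31)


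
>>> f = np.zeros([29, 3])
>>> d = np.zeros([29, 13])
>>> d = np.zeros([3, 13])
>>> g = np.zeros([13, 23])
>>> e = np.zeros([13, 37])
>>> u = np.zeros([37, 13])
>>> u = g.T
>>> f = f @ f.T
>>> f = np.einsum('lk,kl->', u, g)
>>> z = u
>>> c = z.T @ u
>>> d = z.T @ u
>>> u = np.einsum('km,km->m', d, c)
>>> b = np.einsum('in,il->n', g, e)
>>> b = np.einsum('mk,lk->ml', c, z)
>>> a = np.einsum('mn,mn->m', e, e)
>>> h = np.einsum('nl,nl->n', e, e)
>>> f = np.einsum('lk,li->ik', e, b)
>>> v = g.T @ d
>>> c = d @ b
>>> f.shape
(23, 37)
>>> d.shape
(13, 13)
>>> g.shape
(13, 23)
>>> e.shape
(13, 37)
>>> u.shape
(13,)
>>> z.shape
(23, 13)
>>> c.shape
(13, 23)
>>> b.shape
(13, 23)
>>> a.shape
(13,)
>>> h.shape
(13,)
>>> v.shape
(23, 13)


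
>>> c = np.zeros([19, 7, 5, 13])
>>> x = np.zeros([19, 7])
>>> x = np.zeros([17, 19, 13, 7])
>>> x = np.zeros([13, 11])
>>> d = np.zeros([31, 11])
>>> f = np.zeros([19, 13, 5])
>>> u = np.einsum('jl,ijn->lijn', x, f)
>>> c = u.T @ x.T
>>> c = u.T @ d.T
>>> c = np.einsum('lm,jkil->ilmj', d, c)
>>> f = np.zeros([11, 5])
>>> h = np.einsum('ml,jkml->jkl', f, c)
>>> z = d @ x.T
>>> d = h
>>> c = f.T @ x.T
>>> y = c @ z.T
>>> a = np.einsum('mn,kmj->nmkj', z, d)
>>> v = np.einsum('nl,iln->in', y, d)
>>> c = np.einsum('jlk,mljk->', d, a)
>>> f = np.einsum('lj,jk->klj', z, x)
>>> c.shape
()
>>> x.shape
(13, 11)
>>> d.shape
(19, 31, 5)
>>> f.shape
(11, 31, 13)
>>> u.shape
(11, 19, 13, 5)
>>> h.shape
(19, 31, 5)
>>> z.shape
(31, 13)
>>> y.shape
(5, 31)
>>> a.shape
(13, 31, 19, 5)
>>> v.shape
(19, 5)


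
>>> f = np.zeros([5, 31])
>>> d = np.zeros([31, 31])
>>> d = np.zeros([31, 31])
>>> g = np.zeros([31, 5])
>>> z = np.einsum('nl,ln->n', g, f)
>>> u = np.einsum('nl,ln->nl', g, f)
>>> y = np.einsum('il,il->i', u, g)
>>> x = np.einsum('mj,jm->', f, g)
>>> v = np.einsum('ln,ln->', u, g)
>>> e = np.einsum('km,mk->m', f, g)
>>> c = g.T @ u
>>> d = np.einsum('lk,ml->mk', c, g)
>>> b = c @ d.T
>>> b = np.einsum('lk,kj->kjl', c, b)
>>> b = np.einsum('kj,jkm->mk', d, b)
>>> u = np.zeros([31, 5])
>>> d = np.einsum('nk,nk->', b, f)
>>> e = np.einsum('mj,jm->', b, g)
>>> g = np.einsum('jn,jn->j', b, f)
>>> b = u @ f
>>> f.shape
(5, 31)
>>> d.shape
()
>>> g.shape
(5,)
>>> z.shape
(31,)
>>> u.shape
(31, 5)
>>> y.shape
(31,)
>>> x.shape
()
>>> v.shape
()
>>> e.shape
()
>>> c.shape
(5, 5)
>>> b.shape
(31, 31)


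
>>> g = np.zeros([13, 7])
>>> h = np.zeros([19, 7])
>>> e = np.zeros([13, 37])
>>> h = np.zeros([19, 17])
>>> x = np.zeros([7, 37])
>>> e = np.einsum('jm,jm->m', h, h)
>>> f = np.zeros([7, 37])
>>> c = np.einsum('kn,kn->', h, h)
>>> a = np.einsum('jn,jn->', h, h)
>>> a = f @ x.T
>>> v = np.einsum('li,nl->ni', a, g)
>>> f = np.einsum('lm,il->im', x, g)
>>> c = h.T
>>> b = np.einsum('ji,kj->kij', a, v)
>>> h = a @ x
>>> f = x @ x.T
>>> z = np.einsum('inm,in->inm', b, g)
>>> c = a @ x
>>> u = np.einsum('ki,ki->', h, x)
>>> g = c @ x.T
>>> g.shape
(7, 7)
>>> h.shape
(7, 37)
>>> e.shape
(17,)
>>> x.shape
(7, 37)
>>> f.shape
(7, 7)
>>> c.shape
(7, 37)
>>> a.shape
(7, 7)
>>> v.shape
(13, 7)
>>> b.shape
(13, 7, 7)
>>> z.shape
(13, 7, 7)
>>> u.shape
()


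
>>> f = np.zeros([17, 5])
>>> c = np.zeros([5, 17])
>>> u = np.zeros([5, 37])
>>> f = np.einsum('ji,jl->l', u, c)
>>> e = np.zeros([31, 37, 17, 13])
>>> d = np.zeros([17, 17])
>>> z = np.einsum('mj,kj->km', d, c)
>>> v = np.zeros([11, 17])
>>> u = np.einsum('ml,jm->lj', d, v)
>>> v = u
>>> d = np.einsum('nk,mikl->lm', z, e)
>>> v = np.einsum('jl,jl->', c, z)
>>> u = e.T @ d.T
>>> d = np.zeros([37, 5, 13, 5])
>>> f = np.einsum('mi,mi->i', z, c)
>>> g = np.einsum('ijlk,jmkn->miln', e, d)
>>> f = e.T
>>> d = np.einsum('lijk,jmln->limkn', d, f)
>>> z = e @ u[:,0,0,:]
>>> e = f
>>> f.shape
(13, 17, 37, 31)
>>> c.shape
(5, 17)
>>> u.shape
(13, 17, 37, 13)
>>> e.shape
(13, 17, 37, 31)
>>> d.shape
(37, 5, 17, 5, 31)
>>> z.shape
(31, 37, 17, 13)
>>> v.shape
()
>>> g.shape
(5, 31, 17, 5)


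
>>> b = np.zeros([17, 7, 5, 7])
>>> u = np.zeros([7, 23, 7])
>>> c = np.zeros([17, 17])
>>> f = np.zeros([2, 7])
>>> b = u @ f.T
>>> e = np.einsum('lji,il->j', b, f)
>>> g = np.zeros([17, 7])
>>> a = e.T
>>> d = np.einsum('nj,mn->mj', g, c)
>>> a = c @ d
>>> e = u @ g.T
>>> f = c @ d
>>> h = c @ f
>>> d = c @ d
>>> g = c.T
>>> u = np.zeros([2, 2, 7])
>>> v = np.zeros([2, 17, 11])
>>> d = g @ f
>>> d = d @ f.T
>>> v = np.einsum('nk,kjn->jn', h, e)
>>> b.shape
(7, 23, 2)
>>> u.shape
(2, 2, 7)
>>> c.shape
(17, 17)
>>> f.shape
(17, 7)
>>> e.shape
(7, 23, 17)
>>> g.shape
(17, 17)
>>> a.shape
(17, 7)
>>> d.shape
(17, 17)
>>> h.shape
(17, 7)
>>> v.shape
(23, 17)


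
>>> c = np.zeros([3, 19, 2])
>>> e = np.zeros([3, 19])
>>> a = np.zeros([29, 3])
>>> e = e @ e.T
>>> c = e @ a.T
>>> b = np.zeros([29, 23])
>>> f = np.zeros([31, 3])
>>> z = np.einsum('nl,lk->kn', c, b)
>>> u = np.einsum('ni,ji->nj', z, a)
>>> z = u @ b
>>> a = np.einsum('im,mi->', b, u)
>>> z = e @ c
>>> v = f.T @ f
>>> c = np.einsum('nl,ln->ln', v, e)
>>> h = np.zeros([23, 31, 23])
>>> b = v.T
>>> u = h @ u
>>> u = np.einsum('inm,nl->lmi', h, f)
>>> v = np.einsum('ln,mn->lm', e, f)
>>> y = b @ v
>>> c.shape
(3, 3)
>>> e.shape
(3, 3)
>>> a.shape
()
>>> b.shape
(3, 3)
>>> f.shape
(31, 3)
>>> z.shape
(3, 29)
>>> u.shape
(3, 23, 23)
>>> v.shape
(3, 31)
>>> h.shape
(23, 31, 23)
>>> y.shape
(3, 31)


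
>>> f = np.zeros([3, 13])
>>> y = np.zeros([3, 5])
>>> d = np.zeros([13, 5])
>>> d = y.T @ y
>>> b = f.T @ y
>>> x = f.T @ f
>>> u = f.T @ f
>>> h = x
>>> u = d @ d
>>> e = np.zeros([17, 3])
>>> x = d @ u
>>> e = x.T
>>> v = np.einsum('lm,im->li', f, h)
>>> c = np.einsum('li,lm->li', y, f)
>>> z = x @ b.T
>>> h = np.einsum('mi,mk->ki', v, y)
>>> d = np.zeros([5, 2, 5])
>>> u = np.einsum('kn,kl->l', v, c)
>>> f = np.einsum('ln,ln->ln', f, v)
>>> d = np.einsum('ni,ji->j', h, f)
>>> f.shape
(3, 13)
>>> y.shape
(3, 5)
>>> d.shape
(3,)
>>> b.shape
(13, 5)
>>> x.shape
(5, 5)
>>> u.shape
(5,)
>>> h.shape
(5, 13)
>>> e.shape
(5, 5)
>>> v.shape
(3, 13)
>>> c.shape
(3, 5)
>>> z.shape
(5, 13)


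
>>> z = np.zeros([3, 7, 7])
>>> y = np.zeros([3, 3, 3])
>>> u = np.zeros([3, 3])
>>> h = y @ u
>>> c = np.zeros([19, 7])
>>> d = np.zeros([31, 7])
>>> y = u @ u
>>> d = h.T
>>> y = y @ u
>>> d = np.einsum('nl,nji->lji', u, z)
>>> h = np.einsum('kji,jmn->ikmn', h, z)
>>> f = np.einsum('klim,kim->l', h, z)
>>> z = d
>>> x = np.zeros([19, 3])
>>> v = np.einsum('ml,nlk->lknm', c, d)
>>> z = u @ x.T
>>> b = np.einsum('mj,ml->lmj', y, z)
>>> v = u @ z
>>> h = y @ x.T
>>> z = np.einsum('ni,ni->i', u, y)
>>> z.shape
(3,)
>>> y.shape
(3, 3)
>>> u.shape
(3, 3)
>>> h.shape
(3, 19)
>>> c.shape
(19, 7)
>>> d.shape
(3, 7, 7)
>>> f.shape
(3,)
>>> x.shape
(19, 3)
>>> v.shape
(3, 19)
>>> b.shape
(19, 3, 3)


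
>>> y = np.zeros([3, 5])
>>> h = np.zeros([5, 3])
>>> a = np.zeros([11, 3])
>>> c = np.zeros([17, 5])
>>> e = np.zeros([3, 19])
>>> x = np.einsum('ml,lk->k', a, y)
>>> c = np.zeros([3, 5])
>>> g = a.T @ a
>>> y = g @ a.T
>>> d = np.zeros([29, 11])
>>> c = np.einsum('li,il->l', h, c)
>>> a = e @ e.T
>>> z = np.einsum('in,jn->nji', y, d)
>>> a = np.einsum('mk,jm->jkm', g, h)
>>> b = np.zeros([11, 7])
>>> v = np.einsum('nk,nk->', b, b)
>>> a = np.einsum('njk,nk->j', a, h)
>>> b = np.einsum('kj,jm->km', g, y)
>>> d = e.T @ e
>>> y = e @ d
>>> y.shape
(3, 19)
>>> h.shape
(5, 3)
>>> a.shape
(3,)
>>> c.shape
(5,)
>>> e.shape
(3, 19)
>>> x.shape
(5,)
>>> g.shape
(3, 3)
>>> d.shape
(19, 19)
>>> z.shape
(11, 29, 3)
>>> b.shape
(3, 11)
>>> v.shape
()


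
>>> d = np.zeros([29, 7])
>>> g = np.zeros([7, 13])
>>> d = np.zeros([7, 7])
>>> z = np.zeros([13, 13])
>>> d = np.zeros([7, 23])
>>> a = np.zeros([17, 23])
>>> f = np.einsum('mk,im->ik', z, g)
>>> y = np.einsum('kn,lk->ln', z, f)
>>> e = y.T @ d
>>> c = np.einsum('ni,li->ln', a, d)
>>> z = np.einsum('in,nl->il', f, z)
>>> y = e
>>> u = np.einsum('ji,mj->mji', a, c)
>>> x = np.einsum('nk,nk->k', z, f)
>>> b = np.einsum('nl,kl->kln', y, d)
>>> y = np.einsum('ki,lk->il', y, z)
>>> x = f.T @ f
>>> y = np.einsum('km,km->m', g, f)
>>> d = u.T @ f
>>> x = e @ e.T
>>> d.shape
(23, 17, 13)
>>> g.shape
(7, 13)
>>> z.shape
(7, 13)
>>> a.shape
(17, 23)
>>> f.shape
(7, 13)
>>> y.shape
(13,)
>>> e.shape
(13, 23)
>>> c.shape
(7, 17)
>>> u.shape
(7, 17, 23)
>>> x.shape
(13, 13)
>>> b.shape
(7, 23, 13)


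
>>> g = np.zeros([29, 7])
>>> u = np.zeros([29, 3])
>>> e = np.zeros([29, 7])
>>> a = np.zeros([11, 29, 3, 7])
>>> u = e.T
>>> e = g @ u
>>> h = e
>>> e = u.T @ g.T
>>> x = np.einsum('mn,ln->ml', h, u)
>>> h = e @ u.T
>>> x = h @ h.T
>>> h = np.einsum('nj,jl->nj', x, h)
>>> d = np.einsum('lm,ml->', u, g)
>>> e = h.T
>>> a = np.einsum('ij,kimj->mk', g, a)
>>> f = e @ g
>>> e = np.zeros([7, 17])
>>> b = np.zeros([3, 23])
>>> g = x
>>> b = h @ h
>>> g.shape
(29, 29)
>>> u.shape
(7, 29)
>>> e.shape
(7, 17)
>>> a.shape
(3, 11)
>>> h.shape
(29, 29)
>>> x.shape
(29, 29)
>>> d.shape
()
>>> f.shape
(29, 7)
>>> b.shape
(29, 29)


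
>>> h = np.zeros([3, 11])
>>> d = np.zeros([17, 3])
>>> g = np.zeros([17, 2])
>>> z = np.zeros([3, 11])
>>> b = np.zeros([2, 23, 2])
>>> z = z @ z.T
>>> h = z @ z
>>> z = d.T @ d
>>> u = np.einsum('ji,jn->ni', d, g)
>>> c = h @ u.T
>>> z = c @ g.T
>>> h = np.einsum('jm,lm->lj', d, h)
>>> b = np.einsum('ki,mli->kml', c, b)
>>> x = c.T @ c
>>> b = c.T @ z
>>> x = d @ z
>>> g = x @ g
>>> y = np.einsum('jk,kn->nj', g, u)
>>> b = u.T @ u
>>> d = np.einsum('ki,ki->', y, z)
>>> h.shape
(3, 17)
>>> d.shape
()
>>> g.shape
(17, 2)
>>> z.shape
(3, 17)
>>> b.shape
(3, 3)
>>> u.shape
(2, 3)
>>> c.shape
(3, 2)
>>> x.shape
(17, 17)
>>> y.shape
(3, 17)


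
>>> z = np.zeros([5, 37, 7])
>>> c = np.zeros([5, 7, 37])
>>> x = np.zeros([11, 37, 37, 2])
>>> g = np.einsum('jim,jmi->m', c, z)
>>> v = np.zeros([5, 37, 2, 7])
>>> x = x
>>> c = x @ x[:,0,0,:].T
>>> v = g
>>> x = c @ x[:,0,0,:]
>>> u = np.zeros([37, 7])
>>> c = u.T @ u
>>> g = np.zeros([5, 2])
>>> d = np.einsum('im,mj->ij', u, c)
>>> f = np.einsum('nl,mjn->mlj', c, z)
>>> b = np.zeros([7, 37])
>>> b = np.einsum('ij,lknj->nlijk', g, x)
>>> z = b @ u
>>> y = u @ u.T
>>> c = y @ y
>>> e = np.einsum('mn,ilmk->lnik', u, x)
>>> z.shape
(37, 11, 5, 2, 7)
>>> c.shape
(37, 37)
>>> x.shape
(11, 37, 37, 2)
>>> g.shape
(5, 2)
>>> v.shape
(37,)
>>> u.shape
(37, 7)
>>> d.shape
(37, 7)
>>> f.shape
(5, 7, 37)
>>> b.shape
(37, 11, 5, 2, 37)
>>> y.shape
(37, 37)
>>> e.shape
(37, 7, 11, 2)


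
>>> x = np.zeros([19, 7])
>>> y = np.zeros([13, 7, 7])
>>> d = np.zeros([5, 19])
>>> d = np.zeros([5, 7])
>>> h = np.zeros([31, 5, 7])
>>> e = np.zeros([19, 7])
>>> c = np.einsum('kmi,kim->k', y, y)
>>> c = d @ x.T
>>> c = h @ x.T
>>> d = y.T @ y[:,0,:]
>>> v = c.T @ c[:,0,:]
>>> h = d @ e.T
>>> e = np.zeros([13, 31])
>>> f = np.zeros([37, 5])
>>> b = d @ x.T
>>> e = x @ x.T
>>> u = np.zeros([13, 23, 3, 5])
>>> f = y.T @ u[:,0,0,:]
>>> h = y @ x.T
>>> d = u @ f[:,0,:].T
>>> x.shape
(19, 7)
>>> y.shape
(13, 7, 7)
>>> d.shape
(13, 23, 3, 7)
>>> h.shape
(13, 7, 19)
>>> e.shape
(19, 19)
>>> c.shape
(31, 5, 19)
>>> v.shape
(19, 5, 19)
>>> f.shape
(7, 7, 5)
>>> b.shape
(7, 7, 19)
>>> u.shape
(13, 23, 3, 5)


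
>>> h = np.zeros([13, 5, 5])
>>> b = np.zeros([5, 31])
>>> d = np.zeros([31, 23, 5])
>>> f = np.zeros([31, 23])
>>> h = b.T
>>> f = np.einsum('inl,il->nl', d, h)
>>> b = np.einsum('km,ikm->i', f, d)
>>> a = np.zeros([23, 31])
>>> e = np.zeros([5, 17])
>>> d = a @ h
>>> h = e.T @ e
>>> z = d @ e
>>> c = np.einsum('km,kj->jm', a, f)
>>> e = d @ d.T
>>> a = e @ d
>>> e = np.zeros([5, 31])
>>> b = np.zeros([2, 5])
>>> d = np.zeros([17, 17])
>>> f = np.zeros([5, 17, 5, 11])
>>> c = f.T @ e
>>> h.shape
(17, 17)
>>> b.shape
(2, 5)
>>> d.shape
(17, 17)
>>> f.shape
(5, 17, 5, 11)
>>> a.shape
(23, 5)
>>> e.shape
(5, 31)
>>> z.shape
(23, 17)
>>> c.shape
(11, 5, 17, 31)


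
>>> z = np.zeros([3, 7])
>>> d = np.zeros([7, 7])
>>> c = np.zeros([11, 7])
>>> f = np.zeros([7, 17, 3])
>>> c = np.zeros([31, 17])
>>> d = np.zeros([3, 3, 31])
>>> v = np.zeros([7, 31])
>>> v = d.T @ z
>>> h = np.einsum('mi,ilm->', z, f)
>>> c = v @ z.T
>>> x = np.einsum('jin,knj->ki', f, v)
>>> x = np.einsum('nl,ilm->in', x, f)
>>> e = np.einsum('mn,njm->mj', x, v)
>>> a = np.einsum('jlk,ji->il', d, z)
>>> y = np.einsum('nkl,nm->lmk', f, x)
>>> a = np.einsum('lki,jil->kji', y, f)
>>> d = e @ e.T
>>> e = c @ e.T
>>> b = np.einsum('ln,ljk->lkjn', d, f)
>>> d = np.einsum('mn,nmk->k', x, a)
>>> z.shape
(3, 7)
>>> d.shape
(17,)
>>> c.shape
(31, 3, 3)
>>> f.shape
(7, 17, 3)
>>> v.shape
(31, 3, 7)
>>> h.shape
()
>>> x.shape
(7, 31)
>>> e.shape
(31, 3, 7)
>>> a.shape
(31, 7, 17)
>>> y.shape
(3, 31, 17)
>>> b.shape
(7, 3, 17, 7)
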